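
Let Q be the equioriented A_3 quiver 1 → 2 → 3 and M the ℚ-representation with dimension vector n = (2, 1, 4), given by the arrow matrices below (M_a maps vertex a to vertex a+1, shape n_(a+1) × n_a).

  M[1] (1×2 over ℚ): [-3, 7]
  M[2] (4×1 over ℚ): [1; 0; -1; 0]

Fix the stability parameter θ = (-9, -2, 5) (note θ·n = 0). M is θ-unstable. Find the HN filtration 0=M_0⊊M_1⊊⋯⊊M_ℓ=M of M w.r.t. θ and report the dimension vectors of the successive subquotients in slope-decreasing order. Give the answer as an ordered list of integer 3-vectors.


Barcode: M ≅ I[1,1], I[1,3], I[3,3]^3. HN layers by μ_θ (3 steps, strictly decreasing):
  μ^(1)=5; μ^(2)=-2; μ^(3)=-9

((0, 0, 4); (0, 1, 0); (2, 0, 0))


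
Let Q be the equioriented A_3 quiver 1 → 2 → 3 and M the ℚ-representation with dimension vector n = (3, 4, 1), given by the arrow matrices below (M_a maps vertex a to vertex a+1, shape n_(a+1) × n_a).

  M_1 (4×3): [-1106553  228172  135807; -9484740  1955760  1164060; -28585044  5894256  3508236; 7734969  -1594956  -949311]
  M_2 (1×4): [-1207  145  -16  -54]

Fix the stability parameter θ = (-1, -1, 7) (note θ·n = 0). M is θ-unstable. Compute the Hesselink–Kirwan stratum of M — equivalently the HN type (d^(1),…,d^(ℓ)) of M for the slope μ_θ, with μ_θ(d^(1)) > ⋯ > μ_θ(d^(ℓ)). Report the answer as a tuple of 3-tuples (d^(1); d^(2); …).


Interval decomposition of M: I[1,1]^2, I[1,3], I[2,2]^3.
HN type (ℓ=2): μ^(1)=7; μ^(2)=-1

((0, 0, 1); (3, 4, 0))


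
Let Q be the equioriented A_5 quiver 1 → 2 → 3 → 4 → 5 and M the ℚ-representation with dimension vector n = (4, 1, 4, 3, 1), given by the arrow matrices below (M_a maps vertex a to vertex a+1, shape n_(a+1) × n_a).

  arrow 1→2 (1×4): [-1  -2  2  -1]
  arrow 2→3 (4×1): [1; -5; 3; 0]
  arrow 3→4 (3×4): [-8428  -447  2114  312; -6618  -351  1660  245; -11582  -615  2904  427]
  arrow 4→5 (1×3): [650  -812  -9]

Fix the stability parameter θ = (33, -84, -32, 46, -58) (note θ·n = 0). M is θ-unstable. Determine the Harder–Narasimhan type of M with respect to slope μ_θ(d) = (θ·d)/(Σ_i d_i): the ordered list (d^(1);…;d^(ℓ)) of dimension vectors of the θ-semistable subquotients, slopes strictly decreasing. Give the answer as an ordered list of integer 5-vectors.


Via rank(M_{q-1}∘⋯∘M_p): M ≅ I[1,1]^3, I[1,5], I[3,3]^2, I[3,4], I[4,4].
μ_θ-semistable layers: μ^(1)=46; μ^(2)=33; μ^(3)=-6; μ^(4)=-83/3; μ^(5)=-32

((0, 0, 0, 2, 0); (3, 0, 0, 0, 0); (0, 0, 0, 1, 1); (1, 1, 1, 0, 0); (0, 0, 3, 0, 0))


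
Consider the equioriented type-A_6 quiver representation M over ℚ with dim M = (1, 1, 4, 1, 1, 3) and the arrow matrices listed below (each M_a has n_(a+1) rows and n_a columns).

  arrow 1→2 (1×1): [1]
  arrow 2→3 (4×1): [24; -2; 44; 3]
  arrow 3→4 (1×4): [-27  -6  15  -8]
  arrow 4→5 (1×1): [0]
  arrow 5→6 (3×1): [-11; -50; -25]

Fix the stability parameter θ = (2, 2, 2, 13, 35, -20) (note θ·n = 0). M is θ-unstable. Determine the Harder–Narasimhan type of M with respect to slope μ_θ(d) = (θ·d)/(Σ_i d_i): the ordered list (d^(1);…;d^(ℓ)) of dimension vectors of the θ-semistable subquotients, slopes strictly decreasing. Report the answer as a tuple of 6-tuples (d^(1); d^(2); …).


Via rank(M_{q-1}∘⋯∘M_p): M ≅ I[1,3], I[3,3]^2, I[3,4], I[5,6], I[6,6]^2.
μ_θ-semistable layers: μ^(1)=13; μ^(2)=15/2; μ^(3)=2; μ^(4)=-20

((0, 0, 0, 1, 0, 0); (0, 0, 0, 0, 1, 1); (1, 1, 4, 0, 0, 0); (0, 0, 0, 0, 0, 2))


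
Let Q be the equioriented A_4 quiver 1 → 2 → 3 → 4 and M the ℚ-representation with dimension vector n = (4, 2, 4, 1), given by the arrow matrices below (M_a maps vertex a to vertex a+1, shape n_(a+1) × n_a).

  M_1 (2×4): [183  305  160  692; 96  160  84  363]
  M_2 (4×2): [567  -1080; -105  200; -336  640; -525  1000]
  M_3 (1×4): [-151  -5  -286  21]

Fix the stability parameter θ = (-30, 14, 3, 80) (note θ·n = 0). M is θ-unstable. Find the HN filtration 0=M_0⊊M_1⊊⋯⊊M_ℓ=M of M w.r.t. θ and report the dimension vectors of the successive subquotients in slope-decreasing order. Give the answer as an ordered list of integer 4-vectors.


Barcode: M ≅ I[1,1]^2, I[1,2], I[1,4], I[3,3]^3. HN layers by μ_θ (5 steps, strictly decreasing):
  μ^(1)=80; μ^(2)=14; μ^(3)=17/2; μ^(4)=3; μ^(5)=-30

((0, 0, 0, 1); (0, 1, 0, 0); (0, 1, 1, 0); (0, 0, 3, 0); (4, 0, 0, 0))


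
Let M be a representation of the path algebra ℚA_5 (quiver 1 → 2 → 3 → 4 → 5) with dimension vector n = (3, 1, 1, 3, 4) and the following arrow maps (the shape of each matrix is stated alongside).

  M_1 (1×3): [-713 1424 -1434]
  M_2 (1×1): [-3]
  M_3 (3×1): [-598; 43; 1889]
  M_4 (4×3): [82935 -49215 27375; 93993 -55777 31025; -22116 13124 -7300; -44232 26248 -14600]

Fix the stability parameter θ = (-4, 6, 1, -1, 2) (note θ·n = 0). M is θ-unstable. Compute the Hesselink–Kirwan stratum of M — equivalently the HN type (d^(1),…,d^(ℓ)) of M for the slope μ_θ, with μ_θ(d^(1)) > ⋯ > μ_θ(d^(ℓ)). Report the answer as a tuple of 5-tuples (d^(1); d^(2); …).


Via rank(M_{q-1}∘⋯∘M_p): M ≅ I[1,1]^2, I[1,4], I[4,4], I[4,5], I[5,5]^3.
μ_θ-semistable layers: μ^(1)=2; μ^(2)=-1; μ^(3)=-4

((0, 1, 1, 1, 4); (0, 0, 0, 2, 0); (3, 0, 0, 0, 0))


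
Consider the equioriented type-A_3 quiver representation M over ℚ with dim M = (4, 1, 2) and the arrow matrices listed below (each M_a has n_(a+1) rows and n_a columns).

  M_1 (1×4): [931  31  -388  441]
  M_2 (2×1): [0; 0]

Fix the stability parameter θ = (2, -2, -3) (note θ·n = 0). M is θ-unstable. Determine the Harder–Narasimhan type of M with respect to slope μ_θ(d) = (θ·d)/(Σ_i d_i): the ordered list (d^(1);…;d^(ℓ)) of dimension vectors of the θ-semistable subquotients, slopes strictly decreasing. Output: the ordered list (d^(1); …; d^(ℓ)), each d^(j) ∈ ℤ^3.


Interval decomposition of M: I[1,1]^3, I[1,2], I[3,3]^2.
HN type (ℓ=3): μ^(1)=2; μ^(2)=0; μ^(3)=-3

((3, 0, 0); (1, 1, 0); (0, 0, 2))


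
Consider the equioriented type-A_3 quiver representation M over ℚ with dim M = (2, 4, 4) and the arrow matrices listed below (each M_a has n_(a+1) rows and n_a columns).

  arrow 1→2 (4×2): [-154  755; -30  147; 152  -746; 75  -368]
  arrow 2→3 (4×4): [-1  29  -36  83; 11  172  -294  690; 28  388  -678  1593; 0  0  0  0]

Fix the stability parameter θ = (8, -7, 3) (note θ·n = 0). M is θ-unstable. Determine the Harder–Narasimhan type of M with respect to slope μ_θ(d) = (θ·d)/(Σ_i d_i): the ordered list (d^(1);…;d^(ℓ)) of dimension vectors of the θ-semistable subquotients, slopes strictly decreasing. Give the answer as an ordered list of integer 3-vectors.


Via rank(M_{q-1}∘⋯∘M_p): M ≅ I[1,3]^2, I[2,2], I[2,3], I[3,3].
μ_θ-semistable layers: μ^(1)=3; μ^(2)=1/2; μ^(3)=-7

((0, 0, 4); (2, 2, 0); (0, 2, 0))


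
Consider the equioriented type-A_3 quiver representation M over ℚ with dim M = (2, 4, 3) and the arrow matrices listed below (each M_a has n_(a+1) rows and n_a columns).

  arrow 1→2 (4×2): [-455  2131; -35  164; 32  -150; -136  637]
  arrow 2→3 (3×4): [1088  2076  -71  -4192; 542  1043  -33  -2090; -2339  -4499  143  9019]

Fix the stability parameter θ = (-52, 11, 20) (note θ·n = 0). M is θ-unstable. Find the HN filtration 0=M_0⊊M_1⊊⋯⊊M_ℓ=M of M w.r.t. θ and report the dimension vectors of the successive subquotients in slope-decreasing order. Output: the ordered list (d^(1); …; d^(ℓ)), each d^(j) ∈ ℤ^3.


Barcode: M ≅ I[1,3]^2, I[2,2], I[2,3]. HN layers by μ_θ (3 steps, strictly decreasing):
  μ^(1)=20; μ^(2)=11; μ^(3)=-52

((0, 0, 3); (0, 4, 0); (2, 0, 0))


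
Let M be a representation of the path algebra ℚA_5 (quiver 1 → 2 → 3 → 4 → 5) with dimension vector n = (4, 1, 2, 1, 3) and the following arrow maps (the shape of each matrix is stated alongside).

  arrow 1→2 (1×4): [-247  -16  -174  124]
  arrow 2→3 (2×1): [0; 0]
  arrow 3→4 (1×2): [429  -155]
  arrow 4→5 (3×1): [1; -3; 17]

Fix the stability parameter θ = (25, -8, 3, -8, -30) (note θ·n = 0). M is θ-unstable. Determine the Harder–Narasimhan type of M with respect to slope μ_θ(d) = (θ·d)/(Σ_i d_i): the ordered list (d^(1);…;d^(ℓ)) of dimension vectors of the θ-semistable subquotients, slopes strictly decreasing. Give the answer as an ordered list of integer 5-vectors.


Via rank(M_{q-1}∘⋯∘M_p): M ≅ I[1,1]^3, I[1,2], I[3,3], I[3,5], I[5,5]^2.
μ_θ-semistable layers: μ^(1)=25; μ^(2)=17/2; μ^(3)=3; μ^(4)=-35/3; μ^(5)=-30

((3, 0, 0, 0, 0); (1, 1, 0, 0, 0); (0, 0, 1, 0, 0); (0, 0, 1, 1, 1); (0, 0, 0, 0, 2))


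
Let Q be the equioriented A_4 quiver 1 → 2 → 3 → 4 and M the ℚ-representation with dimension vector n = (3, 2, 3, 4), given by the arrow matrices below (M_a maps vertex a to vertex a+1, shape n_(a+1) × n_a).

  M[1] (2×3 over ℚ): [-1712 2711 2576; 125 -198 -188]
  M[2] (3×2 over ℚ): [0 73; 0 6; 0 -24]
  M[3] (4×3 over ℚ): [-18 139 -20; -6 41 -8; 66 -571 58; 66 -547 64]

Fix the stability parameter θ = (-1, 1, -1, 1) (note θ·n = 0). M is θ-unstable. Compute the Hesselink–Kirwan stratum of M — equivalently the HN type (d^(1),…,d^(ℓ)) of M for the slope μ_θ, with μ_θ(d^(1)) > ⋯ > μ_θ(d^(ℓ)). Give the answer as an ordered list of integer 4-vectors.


Barcode: M ≅ I[1,1], I[1,2], I[1,3], I[3,4]^2, I[4,4]^2. HN layers by μ_θ (3 steps, strictly decreasing):
  μ^(1)=1; μ^(2)=0; μ^(3)=-1

((0, 1, 0, 4); (0, 1, 1, 0); (3, 0, 2, 0))


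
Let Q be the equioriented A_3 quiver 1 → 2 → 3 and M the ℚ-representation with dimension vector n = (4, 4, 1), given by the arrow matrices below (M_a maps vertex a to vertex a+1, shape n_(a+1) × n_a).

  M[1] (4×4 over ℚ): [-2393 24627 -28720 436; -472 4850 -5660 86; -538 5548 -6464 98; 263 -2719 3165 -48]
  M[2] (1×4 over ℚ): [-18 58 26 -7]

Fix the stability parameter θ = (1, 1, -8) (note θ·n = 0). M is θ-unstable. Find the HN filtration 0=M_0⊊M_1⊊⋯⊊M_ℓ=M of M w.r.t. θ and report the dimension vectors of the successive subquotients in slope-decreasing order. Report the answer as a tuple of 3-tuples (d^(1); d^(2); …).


Barcode: M ≅ I[1,1], I[1,2]^2, I[1,3], I[2,2]. HN layers by μ_θ (2 steps, strictly decreasing):
  μ^(1)=1; μ^(2)=-2

((3, 3, 0); (1, 1, 1))


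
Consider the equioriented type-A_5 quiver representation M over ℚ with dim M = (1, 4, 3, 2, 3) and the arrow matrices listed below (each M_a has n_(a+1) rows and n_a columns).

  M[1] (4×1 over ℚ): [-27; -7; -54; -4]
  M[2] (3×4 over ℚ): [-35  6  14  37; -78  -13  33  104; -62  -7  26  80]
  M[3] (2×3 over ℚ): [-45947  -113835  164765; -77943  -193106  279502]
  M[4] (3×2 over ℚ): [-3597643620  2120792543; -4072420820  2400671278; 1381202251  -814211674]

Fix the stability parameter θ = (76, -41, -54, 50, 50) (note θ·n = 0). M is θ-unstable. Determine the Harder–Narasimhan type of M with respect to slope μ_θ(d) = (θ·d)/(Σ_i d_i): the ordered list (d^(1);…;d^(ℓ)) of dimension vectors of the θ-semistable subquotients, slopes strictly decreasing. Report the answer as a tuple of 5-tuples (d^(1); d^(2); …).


Barcode: M ≅ I[1,5], I[2,2], I[2,3], I[2,5], I[5,5]. HN layers by μ_θ (4 steps, strictly decreasing):
  μ^(1)=50; μ^(2)=-19/3; μ^(3)=-41; μ^(4)=-95/2

((0, 0, 0, 2, 3); (1, 1, 1, 0, 0); (0, 1, 0, 0, 0); (0, 2, 2, 0, 0))


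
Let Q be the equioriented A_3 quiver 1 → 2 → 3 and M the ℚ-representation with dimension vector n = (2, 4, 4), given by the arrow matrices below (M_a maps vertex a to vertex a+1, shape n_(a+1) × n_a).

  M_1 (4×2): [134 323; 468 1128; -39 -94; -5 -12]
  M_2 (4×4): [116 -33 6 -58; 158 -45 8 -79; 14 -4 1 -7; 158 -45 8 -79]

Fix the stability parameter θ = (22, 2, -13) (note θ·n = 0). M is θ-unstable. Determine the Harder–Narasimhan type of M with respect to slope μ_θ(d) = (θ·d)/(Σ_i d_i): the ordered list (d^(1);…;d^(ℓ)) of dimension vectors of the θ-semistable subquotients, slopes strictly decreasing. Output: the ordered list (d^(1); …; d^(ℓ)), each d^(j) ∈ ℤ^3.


Via rank(M_{q-1}∘⋯∘M_p): M ≅ I[1,2], I[1,3], I[2,3]^2, I[3,3].
μ_θ-semistable layers: μ^(1)=12; μ^(2)=11/3; μ^(3)=-11/2; μ^(4)=-13

((1, 1, 0); (1, 1, 1); (0, 2, 2); (0, 0, 1))


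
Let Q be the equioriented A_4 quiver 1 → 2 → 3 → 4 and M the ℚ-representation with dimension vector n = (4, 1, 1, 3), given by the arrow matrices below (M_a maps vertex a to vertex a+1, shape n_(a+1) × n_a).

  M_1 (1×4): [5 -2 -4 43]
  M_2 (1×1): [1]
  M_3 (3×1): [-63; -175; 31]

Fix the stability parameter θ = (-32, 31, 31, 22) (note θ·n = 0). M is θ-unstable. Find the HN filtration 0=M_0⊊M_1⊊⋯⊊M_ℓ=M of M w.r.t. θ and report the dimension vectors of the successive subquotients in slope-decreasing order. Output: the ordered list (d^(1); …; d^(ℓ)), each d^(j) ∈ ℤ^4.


Interval decomposition of M: I[1,1]^3, I[1,4], I[4,4]^2.
HN type (ℓ=3): μ^(1)=28; μ^(2)=22; μ^(3)=-32

((0, 1, 1, 1); (0, 0, 0, 2); (4, 0, 0, 0))


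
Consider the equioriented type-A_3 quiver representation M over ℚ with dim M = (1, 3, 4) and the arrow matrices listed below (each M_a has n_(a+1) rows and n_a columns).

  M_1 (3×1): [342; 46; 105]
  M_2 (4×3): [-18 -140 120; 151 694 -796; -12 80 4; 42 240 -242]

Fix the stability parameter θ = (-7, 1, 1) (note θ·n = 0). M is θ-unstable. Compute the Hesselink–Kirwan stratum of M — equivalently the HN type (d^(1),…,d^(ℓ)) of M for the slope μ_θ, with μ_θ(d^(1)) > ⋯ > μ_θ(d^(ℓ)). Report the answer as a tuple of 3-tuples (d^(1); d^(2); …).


Barcode: M ≅ I[1,3], I[2,3]^2, I[3,3]. HN layers by μ_θ (2 steps, strictly decreasing):
  μ^(1)=1; μ^(2)=-7

((0, 3, 4); (1, 0, 0))


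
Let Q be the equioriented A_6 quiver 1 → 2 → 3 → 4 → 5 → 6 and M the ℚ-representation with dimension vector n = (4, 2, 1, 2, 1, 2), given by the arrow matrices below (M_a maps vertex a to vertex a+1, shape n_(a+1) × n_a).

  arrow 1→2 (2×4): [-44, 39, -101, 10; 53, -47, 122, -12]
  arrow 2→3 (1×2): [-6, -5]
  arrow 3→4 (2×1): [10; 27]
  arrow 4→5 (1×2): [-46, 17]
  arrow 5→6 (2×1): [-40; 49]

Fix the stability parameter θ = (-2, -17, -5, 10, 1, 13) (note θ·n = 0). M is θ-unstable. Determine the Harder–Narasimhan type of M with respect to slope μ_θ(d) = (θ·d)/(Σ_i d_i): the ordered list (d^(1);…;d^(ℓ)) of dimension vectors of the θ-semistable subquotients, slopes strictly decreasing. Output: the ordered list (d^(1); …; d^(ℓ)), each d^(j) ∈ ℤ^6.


Interval decomposition of M: I[1,1]^2, I[1,2], I[1,6], I[4,4], I[6,6].
HN type (ℓ=6): μ^(1)=13; μ^(2)=10; μ^(3)=11/2; μ^(4)=-2; μ^(5)=-5; μ^(6)=-19/2

((0, 0, 0, 0, 0, 2); (0, 0, 0, 1, 0, 0); (0, 0, 0, 1, 1, 0); (2, 0, 0, 0, 0, 0); (0, 0, 1, 0, 0, 0); (2, 2, 0, 0, 0, 0))


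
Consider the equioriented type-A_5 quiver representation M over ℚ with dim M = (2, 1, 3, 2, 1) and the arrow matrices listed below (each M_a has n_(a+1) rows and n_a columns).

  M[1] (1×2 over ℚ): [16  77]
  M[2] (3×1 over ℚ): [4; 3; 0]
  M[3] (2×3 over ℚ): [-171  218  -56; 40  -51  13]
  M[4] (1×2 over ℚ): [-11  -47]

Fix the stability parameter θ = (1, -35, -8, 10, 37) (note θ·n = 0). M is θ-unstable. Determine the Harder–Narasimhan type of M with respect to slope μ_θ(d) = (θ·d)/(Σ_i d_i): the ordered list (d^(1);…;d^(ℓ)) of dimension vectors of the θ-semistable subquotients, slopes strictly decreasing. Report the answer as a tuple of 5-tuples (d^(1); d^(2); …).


Via rank(M_{q-1}∘⋯∘M_p): M ≅ I[1,1], I[1,5], I[3,3], I[3,4].
μ_θ-semistable layers: μ^(1)=37; μ^(2)=10; μ^(3)=1; μ^(4)=-8; μ^(5)=-17

((0, 0, 0, 0, 1); (0, 0, 0, 2, 0); (1, 0, 0, 0, 0); (0, 0, 3, 0, 0); (1, 1, 0, 0, 0))


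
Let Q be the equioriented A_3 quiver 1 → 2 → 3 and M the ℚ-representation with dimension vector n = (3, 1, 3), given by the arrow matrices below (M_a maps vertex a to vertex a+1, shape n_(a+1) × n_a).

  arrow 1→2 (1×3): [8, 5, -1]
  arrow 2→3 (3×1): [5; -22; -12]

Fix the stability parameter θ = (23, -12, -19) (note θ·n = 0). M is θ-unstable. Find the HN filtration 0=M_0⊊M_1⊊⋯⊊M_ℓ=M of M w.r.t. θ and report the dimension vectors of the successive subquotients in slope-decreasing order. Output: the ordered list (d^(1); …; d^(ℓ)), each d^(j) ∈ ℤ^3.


Interval decomposition of M: I[1,1]^2, I[1,3], I[3,3]^2.
HN type (ℓ=3): μ^(1)=23; μ^(2)=-8/3; μ^(3)=-19

((2, 0, 0); (1, 1, 1); (0, 0, 2))


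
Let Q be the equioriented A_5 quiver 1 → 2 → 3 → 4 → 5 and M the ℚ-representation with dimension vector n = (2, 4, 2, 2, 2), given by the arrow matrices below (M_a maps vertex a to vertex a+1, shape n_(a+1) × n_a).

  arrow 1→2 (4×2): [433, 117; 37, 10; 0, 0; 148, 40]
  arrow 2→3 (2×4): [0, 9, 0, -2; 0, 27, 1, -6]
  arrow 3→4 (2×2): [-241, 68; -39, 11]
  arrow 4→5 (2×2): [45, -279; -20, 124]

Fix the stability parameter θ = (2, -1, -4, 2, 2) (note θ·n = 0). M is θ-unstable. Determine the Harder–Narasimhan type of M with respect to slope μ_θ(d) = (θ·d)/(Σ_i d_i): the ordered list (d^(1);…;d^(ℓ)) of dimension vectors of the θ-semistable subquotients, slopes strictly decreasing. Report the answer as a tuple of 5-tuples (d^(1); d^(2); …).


Interval decomposition of M: I[1,2], I[1,5], I[2,2], I[2,4], I[5,5].
HN type (ℓ=4): μ^(1)=2; μ^(2)=1/2; μ^(3)=-1; μ^(4)=-5/2

((0, 0, 0, 2, 2); (1, 1, 0, 0, 0); (1, 2, 1, 0, 0); (0, 1, 1, 0, 0))


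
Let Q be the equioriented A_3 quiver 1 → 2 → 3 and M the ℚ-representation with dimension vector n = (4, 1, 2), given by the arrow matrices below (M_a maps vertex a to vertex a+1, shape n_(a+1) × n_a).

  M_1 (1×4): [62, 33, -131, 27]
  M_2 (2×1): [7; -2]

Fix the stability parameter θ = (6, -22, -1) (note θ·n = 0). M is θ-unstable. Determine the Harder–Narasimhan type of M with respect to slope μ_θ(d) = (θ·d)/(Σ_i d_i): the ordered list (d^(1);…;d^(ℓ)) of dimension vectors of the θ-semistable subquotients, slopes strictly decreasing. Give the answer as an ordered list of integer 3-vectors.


Interval decomposition of M: I[1,1]^3, I[1,3], I[3,3].
HN type (ℓ=3): μ^(1)=6; μ^(2)=-1; μ^(3)=-8

((3, 0, 0); (0, 0, 2); (1, 1, 0))


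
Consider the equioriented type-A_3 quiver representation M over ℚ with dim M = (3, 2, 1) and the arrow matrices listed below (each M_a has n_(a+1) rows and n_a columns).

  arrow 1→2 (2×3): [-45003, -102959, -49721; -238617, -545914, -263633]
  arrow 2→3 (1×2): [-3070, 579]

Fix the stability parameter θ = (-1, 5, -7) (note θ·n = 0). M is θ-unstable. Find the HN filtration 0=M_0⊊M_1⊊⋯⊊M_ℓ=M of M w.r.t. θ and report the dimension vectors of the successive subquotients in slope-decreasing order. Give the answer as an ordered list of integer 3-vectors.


Via rank(M_{q-1}∘⋯∘M_p): M ≅ I[1,1], I[1,2], I[1,3].
μ_θ-semistable layers: μ^(1)=5; μ^(2)=-1

((0, 1, 0); (3, 1, 1))


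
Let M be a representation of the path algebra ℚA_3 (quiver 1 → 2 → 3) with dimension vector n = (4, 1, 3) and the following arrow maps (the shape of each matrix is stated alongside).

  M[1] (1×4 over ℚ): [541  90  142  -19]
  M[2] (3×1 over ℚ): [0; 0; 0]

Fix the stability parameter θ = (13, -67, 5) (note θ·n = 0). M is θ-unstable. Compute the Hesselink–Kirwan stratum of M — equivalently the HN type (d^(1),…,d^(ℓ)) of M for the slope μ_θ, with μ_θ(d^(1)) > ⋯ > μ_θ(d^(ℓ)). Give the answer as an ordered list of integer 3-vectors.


Barcode: M ≅ I[1,1]^3, I[1,2], I[3,3]^3. HN layers by μ_θ (3 steps, strictly decreasing):
  μ^(1)=13; μ^(2)=5; μ^(3)=-27

((3, 0, 0); (0, 0, 3); (1, 1, 0))


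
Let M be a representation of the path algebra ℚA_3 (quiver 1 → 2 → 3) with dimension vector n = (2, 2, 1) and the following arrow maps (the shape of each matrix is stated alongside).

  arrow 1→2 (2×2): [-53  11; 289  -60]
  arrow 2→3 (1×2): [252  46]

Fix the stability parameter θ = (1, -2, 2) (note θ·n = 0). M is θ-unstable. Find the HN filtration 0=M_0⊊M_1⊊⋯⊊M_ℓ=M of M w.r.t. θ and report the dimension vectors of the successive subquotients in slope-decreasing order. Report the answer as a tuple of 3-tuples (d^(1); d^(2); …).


Interval decomposition of M: I[1,2], I[1,3].
HN type (ℓ=2): μ^(1)=2; μ^(2)=-1/2

((0, 0, 1); (2, 2, 0))


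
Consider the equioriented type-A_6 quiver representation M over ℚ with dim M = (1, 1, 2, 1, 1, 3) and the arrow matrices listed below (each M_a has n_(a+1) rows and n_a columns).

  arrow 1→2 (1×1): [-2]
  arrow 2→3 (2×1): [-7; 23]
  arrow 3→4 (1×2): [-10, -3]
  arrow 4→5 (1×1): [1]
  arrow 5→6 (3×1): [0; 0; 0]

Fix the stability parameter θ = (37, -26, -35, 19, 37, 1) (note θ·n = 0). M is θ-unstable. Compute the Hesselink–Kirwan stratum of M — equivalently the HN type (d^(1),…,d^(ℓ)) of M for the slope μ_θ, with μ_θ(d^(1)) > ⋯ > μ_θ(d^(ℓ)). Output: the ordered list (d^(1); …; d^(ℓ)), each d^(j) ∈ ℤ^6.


Via rank(M_{q-1}∘⋯∘M_p): M ≅ I[1,5], I[3,3], I[6,6]^3.
μ_θ-semistable layers: μ^(1)=37; μ^(2)=19; μ^(3)=1; μ^(4)=-8; μ^(5)=-35

((0, 0, 0, 0, 1, 0); (0, 0, 0, 1, 0, 0); (0, 0, 0, 0, 0, 3); (1, 1, 1, 0, 0, 0); (0, 0, 1, 0, 0, 0))


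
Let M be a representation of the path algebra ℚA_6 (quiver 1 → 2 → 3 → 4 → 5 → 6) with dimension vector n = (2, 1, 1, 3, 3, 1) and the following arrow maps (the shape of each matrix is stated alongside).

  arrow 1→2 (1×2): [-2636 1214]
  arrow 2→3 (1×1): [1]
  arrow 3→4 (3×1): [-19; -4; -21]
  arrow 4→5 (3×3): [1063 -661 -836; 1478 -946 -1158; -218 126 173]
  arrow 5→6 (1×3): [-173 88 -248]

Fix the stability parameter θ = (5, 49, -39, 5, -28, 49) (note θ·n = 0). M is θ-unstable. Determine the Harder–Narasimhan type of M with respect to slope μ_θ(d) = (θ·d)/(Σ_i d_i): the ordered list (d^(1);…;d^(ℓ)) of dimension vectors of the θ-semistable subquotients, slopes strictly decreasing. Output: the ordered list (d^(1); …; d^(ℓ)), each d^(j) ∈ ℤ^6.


Via rank(M_{q-1}∘⋯∘M_p): M ≅ I[1,1], I[1,6], I[4,4], I[4,5], I[5,5].
μ_θ-semistable layers: μ^(1)=49; μ^(2)=5; μ^(3)=-8/5; μ^(4)=-23/2; μ^(5)=-28

((0, 0, 0, 0, 0, 1); (1, 0, 0, 1, 0, 0); (1, 1, 1, 1, 1, 0); (0, 0, 0, 1, 1, 0); (0, 0, 0, 0, 1, 0))


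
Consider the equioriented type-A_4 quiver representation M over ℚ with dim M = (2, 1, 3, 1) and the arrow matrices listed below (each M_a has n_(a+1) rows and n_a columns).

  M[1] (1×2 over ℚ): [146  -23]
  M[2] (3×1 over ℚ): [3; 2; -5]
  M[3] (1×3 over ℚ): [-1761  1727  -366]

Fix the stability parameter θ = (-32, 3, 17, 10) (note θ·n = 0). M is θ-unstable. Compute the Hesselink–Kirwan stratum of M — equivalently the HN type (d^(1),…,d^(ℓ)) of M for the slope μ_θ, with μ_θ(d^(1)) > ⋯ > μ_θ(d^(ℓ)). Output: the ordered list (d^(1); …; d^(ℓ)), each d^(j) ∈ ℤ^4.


Via rank(M_{q-1}∘⋯∘M_p): M ≅ I[1,1], I[1,4], I[3,3]^2.
μ_θ-semistable layers: μ^(1)=17; μ^(2)=27/2; μ^(3)=3; μ^(4)=-32

((0, 0, 2, 0); (0, 0, 1, 1); (0, 1, 0, 0); (2, 0, 0, 0))


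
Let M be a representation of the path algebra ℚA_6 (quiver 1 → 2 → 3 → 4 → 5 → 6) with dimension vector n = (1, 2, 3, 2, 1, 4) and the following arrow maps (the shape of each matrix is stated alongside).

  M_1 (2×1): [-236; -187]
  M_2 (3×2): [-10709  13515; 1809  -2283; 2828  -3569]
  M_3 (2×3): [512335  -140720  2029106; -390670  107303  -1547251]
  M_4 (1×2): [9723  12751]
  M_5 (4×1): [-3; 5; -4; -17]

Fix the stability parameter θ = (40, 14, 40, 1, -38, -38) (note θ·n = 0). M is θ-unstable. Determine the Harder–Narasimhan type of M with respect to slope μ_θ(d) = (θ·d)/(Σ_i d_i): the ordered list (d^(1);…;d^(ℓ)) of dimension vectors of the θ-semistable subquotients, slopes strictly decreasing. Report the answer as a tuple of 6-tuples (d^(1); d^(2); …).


Interval decomposition of M: I[1,6], I[2,4], I[3,3], I[6,6]^3.
HN type (ℓ=5): μ^(1)=40; μ^(2)=41/2; μ^(3)=14; μ^(4)=19/6; μ^(5)=-38

((0, 0, 1, 0, 0, 0); (0, 0, 1, 1, 0, 0); (0, 1, 0, 0, 0, 0); (1, 1, 1, 1, 1, 1); (0, 0, 0, 0, 0, 3))


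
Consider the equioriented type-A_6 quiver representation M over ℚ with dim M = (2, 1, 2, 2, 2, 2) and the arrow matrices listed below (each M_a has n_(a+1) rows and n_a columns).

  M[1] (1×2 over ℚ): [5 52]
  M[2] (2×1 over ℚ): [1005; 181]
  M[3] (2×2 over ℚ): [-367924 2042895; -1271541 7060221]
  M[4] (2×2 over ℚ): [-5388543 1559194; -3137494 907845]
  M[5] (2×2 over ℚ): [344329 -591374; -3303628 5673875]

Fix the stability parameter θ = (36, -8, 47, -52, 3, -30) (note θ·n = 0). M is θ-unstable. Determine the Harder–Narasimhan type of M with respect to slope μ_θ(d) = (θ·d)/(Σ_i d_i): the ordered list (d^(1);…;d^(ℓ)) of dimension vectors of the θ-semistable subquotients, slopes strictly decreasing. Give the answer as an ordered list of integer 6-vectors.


Via rank(M_{q-1}∘⋯∘M_p): M ≅ I[1,1], I[1,6], I[3,6].
μ_θ-semistable layers: μ^(1)=36; μ^(2)=-2/3; μ^(3)=-8

((1, 0, 0, 0, 0, 0); (1, 1, 1, 1, 1, 1); (0, 0, 1, 1, 1, 1))


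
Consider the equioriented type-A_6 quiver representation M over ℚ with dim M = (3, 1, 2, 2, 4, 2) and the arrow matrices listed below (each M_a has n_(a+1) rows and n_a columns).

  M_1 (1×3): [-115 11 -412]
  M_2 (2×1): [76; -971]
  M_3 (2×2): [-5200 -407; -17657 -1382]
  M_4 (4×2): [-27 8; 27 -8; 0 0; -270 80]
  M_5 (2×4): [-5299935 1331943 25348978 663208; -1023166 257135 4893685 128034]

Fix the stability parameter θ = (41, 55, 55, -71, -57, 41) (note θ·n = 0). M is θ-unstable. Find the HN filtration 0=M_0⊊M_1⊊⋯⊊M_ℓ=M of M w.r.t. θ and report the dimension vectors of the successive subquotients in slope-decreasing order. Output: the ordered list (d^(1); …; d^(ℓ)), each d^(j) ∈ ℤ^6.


Via rank(M_{q-1}∘⋯∘M_p): M ≅ I[1,1]^2, I[1,6], I[3,4], I[5,5]^2, I[5,6].
μ_θ-semistable layers: μ^(1)=41; μ^(2)=23/5; μ^(3)=-8; μ^(4)=-57

((2, 0, 0, 0, 0, 2); (1, 1, 1, 1, 1, 0); (0, 0, 1, 1, 0, 0); (0, 0, 0, 0, 3, 0))


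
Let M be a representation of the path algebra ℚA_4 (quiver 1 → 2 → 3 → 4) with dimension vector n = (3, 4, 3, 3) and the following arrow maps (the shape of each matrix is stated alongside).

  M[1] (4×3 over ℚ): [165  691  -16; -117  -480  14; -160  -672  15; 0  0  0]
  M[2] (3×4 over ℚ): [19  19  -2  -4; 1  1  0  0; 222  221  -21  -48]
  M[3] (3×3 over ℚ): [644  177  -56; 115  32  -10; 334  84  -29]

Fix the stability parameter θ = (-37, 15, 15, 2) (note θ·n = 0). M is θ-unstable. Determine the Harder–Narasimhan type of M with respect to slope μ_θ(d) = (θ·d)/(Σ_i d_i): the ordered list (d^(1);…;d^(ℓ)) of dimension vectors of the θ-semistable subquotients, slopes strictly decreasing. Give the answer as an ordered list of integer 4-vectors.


Via rank(M_{q-1}∘⋯∘M_p): M ≅ I[1,4]^3, I[2,2].
μ_θ-semistable layers: μ^(1)=15; μ^(2)=32/3; μ^(3)=-37

((0, 1, 0, 0); (0, 3, 3, 3); (3, 0, 0, 0))


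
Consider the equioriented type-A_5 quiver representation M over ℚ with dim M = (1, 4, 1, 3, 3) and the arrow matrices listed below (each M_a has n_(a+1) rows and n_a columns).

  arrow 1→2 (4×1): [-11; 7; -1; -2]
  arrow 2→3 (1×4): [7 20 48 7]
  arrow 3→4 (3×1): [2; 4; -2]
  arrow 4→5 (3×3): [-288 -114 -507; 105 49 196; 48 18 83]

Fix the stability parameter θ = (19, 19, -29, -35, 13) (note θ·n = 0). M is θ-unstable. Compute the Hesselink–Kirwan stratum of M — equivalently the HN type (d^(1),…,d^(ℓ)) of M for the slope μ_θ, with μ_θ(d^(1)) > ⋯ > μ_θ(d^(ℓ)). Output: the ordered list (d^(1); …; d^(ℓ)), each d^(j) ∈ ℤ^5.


Via rank(M_{q-1}∘⋯∘M_p): M ≅ I[1,5], I[2,2]^3, I[4,4], I[4,5], I[5,5].
μ_θ-semistable layers: μ^(1)=19; μ^(2)=13; μ^(3)=-13/2; μ^(4)=-35

((0, 3, 0, 0, 0); (0, 0, 0, 0, 3); (1, 1, 1, 1, 0); (0, 0, 0, 2, 0))


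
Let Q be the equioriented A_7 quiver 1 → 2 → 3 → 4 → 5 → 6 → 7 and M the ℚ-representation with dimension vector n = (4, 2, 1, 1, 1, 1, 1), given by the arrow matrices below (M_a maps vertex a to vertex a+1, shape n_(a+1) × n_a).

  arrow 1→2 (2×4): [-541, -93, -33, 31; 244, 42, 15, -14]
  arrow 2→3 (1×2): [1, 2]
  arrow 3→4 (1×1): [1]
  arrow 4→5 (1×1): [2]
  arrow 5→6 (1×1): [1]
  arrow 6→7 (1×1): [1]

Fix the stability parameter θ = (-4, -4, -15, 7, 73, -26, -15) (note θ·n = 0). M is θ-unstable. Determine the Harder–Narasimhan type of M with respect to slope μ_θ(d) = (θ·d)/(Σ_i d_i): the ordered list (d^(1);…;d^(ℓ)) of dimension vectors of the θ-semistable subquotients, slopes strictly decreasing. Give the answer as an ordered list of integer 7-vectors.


Barcode: M ≅ I[1,1]^2, I[1,2], I[1,7]. HN layers by μ_θ (4 steps, strictly decreasing):
  μ^(1)=32/3; μ^(2)=7; μ^(3)=-4; μ^(4)=-23/3

((0, 0, 0, 0, 1, 1, 1); (0, 0, 0, 1, 0, 0, 0); (3, 1, 0, 0, 0, 0, 0); (1, 1, 1, 0, 0, 0, 0))


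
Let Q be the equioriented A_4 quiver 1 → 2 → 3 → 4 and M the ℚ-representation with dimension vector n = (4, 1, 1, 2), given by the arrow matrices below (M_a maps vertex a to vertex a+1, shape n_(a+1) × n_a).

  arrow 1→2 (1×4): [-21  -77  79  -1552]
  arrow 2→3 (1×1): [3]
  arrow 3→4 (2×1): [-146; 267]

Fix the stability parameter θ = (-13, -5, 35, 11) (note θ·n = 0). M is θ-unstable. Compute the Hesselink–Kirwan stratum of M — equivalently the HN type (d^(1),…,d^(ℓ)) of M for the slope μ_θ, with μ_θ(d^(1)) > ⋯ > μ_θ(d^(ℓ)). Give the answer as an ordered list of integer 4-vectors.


Barcode: M ≅ I[1,1]^3, I[1,4], I[4,4]. HN layers by μ_θ (4 steps, strictly decreasing):
  μ^(1)=23; μ^(2)=11; μ^(3)=-5; μ^(4)=-13

((0, 0, 1, 1); (0, 0, 0, 1); (0, 1, 0, 0); (4, 0, 0, 0))


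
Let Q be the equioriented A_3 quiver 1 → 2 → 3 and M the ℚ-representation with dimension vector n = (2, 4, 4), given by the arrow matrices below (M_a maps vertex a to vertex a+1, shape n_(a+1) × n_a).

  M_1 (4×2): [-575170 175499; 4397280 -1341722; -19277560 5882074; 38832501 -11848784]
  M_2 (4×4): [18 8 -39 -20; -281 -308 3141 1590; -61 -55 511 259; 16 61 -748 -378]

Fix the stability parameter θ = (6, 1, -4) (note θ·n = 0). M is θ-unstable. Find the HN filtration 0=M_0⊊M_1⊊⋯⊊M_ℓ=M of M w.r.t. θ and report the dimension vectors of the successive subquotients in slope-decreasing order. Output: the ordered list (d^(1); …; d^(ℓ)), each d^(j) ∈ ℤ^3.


Via rank(M_{q-1}∘⋯∘M_p): M ≅ I[1,3]^2, I[2,3]^2.
μ_θ-semistable layers: μ^(1)=1; μ^(2)=-3/2

((2, 2, 2); (0, 2, 2))


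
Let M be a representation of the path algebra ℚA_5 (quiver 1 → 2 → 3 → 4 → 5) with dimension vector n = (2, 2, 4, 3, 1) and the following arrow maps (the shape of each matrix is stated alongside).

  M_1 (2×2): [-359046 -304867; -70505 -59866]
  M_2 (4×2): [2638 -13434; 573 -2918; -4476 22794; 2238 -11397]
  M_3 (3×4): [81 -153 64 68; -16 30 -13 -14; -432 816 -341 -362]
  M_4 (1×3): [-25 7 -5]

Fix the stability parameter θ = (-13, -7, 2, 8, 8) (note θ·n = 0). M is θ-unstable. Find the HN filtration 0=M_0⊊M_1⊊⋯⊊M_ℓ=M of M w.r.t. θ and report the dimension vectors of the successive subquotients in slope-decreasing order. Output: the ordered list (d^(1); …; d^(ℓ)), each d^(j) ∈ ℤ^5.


Interval decomposition of M: I[1,3], I[1,5], I[3,4]^2.
HN type (ℓ=4): μ^(1)=8; μ^(2)=2; μ^(3)=-7; μ^(4)=-13

((0, 0, 0, 3, 1); (0, 0, 4, 0, 0); (0, 2, 0, 0, 0); (2, 0, 0, 0, 0))


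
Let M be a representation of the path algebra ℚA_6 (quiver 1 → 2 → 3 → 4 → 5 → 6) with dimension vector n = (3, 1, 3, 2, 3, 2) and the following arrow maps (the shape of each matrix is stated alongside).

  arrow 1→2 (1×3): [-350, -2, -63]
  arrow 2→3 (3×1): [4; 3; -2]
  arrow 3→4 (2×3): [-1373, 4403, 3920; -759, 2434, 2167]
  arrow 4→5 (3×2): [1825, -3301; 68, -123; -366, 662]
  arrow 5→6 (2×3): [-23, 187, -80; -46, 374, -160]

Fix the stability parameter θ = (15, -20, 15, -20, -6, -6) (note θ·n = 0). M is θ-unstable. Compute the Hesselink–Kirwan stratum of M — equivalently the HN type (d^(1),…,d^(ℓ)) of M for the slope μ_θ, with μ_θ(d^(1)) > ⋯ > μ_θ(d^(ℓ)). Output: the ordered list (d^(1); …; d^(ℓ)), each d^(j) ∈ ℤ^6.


Via rank(M_{q-1}∘⋯∘M_p): M ≅ I[1,1]^2, I[1,6], I[3,3], I[3,5], I[5,5], I[6,6].
μ_θ-semistable layers: μ^(1)=15; μ^(2)=-11/3; μ^(3)=-6

((2, 0, 1, 0, 0, 0); (1, 1, 2, 2, 2, 1); (0, 0, 0, 0, 1, 1))


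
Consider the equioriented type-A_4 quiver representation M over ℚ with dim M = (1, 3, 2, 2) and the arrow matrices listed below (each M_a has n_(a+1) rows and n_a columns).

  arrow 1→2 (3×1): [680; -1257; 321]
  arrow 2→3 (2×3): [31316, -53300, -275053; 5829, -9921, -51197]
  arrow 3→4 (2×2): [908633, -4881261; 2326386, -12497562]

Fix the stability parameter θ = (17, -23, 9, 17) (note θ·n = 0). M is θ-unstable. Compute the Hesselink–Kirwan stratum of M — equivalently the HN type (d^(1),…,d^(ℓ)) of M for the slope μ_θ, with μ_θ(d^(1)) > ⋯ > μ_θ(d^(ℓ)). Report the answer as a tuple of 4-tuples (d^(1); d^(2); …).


Via rank(M_{q-1}∘⋯∘M_p): M ≅ I[1,4], I[2,2], I[2,3], I[4,4].
μ_θ-semistable layers: μ^(1)=17; μ^(2)=9; μ^(3)=-3; μ^(4)=-23

((0, 0, 0, 2); (0, 0, 2, 0); (1, 1, 0, 0); (0, 2, 0, 0))


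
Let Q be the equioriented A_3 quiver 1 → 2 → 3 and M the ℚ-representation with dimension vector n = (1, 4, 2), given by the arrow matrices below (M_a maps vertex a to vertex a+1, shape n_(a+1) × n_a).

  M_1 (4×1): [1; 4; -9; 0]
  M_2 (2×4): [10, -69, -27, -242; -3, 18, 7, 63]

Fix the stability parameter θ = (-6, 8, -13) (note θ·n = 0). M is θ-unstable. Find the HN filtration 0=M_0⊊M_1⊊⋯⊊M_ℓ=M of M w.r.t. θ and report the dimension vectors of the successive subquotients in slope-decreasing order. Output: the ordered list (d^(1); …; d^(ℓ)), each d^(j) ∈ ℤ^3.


Interval decomposition of M: I[1,3], I[2,2]^2, I[2,3].
HN type (ℓ=3): μ^(1)=8; μ^(2)=-5/2; μ^(3)=-6

((0, 2, 0); (0, 2, 2); (1, 0, 0))


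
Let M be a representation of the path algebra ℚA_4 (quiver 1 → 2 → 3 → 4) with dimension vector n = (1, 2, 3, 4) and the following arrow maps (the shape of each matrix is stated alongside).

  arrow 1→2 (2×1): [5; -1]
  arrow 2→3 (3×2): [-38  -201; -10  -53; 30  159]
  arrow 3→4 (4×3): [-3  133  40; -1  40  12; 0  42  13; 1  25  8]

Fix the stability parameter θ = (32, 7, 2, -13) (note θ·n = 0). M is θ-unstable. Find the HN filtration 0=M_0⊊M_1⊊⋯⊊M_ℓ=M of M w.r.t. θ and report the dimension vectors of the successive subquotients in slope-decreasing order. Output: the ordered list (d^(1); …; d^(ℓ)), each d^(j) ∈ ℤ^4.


Via rank(M_{q-1}∘⋯∘M_p): M ≅ I[1,4], I[2,4], I[3,4], I[4,4].
μ_θ-semistable layers: μ^(1)=7; μ^(2)=-4/3; μ^(3)=-11/2; μ^(4)=-13

((1, 1, 1, 1); (0, 1, 1, 1); (0, 0, 1, 1); (0, 0, 0, 1))


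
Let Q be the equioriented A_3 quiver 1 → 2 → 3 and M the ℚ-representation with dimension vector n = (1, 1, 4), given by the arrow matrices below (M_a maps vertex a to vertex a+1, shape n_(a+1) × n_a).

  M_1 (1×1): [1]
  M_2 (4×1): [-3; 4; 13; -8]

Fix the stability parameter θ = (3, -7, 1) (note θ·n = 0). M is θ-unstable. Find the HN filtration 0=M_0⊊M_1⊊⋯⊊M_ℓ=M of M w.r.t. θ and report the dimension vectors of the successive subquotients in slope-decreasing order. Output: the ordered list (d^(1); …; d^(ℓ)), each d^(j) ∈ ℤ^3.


Barcode: M ≅ I[1,3], I[3,3]^3. HN layers by μ_θ (2 steps, strictly decreasing):
  μ^(1)=1; μ^(2)=-2

((0, 0, 4); (1, 1, 0))


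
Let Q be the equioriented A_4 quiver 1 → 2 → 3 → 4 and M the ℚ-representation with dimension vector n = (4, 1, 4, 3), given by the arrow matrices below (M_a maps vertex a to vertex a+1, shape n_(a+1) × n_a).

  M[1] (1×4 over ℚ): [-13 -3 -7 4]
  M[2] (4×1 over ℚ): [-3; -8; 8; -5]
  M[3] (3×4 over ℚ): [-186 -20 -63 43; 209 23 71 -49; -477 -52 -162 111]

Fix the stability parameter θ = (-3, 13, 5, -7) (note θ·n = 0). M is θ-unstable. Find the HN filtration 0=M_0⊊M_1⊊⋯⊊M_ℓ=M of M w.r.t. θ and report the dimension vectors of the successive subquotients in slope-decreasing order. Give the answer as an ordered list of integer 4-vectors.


Barcode: M ≅ I[1,1]^3, I[1,4], I[3,3], I[3,4]^2. HN layers by μ_θ (4 steps, strictly decreasing):
  μ^(1)=5; μ^(2)=11/3; μ^(3)=-1; μ^(4)=-3

((0, 0, 1, 0); (0, 1, 1, 1); (0, 0, 2, 2); (4, 0, 0, 0))


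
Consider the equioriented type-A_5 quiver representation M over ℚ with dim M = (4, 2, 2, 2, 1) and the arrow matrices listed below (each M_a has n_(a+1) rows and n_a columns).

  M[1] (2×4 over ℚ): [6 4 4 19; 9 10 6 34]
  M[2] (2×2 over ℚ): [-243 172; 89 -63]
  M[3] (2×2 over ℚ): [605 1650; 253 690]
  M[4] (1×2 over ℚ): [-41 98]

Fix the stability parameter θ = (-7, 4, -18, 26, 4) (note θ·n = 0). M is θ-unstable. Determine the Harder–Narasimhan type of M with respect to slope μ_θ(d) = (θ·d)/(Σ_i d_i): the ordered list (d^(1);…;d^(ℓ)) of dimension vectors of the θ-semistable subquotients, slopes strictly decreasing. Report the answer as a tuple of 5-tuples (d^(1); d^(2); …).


Barcode: M ≅ I[1,1]^2, I[1,3], I[1,5], I[4,4]. HN layers by μ_θ (3 steps, strictly decreasing):
  μ^(1)=26; μ^(2)=15; μ^(3)=-7

((0, 0, 0, 1, 0); (0, 0, 0, 1, 1); (4, 2, 2, 0, 0))


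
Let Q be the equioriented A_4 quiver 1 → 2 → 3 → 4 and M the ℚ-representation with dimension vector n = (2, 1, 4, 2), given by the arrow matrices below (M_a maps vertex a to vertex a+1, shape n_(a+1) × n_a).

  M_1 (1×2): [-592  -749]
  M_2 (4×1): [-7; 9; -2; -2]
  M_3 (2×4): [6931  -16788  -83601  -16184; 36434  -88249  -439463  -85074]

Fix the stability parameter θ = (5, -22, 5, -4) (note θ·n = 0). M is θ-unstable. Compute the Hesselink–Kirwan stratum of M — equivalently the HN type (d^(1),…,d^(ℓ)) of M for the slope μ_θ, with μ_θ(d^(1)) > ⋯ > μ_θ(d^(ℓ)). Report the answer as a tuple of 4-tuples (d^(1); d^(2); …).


Interval decomposition of M: I[1,1], I[1,4], I[3,3]^2, I[3,4].
HN type (ℓ=3): μ^(1)=5; μ^(2)=1/2; μ^(3)=-17/2

((1, 0, 2, 0); (0, 0, 2, 2); (1, 1, 0, 0))


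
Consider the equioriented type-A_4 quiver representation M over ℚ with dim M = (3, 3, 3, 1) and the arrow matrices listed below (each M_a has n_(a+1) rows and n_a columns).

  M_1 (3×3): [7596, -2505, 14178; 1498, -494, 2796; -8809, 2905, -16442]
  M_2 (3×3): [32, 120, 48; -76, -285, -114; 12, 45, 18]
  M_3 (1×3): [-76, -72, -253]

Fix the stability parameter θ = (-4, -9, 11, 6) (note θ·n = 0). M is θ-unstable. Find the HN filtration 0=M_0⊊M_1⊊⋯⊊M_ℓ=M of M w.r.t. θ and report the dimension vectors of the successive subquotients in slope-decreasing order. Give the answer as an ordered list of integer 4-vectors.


Barcode: M ≅ I[1,1], I[1,2]^2, I[2,4], I[3,3]^2. HN layers by μ_θ (5 steps, strictly decreasing):
  μ^(1)=11; μ^(2)=17/2; μ^(3)=-4; μ^(4)=-13/2; μ^(5)=-9

((0, 0, 2, 0); (0, 0, 1, 1); (1, 0, 0, 0); (2, 2, 0, 0); (0, 1, 0, 0))


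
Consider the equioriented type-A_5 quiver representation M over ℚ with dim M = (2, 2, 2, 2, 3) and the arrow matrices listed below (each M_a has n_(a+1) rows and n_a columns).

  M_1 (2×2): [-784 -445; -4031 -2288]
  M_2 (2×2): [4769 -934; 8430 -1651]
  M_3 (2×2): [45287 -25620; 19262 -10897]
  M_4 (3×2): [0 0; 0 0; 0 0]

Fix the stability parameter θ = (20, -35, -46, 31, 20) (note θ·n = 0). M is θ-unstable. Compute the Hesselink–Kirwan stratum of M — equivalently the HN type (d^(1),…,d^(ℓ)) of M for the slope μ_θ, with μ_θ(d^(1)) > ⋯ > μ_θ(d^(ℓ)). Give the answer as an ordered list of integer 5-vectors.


Interval decomposition of M: I[1,4]^2, I[5,5]^3.
HN type (ℓ=3): μ^(1)=31; μ^(2)=20; μ^(3)=-61/3

((0, 0, 0, 2, 0); (0, 0, 0, 0, 3); (2, 2, 2, 0, 0))


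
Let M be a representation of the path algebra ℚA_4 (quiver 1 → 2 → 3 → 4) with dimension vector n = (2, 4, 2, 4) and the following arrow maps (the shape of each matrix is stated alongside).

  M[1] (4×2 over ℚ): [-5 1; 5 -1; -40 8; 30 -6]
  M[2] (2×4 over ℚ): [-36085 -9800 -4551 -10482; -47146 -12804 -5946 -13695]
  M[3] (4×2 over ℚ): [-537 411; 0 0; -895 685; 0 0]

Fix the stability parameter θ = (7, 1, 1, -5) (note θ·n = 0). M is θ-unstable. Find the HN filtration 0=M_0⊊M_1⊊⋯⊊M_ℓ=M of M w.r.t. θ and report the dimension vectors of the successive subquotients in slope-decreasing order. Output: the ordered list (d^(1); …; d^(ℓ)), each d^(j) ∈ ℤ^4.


Interval decomposition of M: I[1,1], I[1,4], I[2,2]^2, I[2,3], I[4,4]^3.
HN type (ℓ=3): μ^(1)=7; μ^(2)=1; μ^(3)=-5

((1, 0, 0, 0); (1, 4, 2, 1); (0, 0, 0, 3))
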